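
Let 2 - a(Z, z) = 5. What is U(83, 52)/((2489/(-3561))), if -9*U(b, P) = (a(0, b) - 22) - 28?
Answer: -62911/7467 ≈ -8.4252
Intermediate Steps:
a(Z, z) = -3 (a(Z, z) = 2 - 1*5 = 2 - 5 = -3)
U(b, P) = 53/9 (U(b, P) = -((-3 - 22) - 28)/9 = -(-25 - 28)/9 = -⅑*(-53) = 53/9)
U(83, 52)/((2489/(-3561))) = 53/(9*((2489/(-3561)))) = 53/(9*((2489*(-1/3561)))) = 53/(9*(-2489/3561)) = (53/9)*(-3561/2489) = -62911/7467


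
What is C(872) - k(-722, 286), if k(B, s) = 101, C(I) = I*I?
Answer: 760283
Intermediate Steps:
C(I) = I²
C(872) - k(-722, 286) = 872² - 1*101 = 760384 - 101 = 760283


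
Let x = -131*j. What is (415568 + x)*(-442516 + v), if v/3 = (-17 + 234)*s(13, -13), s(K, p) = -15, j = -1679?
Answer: -287432264277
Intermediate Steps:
v = -9765 (v = 3*((-17 + 234)*(-15)) = 3*(217*(-15)) = 3*(-3255) = -9765)
x = 219949 (x = -131*(-1679) = 219949)
(415568 + x)*(-442516 + v) = (415568 + 219949)*(-442516 - 9765) = 635517*(-452281) = -287432264277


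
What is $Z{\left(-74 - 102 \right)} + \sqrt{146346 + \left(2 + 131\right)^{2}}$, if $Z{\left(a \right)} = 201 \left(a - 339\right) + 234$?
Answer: $-103281 + \sqrt{164035} \approx -1.0288 \cdot 10^{5}$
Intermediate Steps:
$Z{\left(a \right)} = -67905 + 201 a$ ($Z{\left(a \right)} = 201 \left(-339 + a\right) + 234 = \left(-68139 + 201 a\right) + 234 = -67905 + 201 a$)
$Z{\left(-74 - 102 \right)} + \sqrt{146346 + \left(2 + 131\right)^{2}} = \left(-67905 + 201 \left(-74 - 102\right)\right) + \sqrt{146346 + \left(2 + 131\right)^{2}} = \left(-67905 + 201 \left(-176\right)\right) + \sqrt{146346 + 133^{2}} = \left(-67905 - 35376\right) + \sqrt{146346 + 17689} = -103281 + \sqrt{164035}$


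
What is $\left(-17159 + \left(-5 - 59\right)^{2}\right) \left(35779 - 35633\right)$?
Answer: $-1907198$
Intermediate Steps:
$\left(-17159 + \left(-5 - 59\right)^{2}\right) \left(35779 - 35633\right) = \left(-17159 + \left(-64\right)^{2}\right) 146 = \left(-17159 + 4096\right) 146 = \left(-13063\right) 146 = -1907198$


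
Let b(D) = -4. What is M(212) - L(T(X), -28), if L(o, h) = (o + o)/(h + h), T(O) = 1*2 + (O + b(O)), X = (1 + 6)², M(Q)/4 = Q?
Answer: 23791/28 ≈ 849.68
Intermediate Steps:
M(Q) = 4*Q
X = 49 (X = 7² = 49)
T(O) = -2 + O (T(O) = 1*2 + (O - 4) = 2 + (-4 + O) = -2 + O)
L(o, h) = o/h (L(o, h) = (2*o)/((2*h)) = (2*o)*(1/(2*h)) = o/h)
M(212) - L(T(X), -28) = 4*212 - (-2 + 49)/(-28) = 848 - 47*(-1)/28 = 848 - 1*(-47/28) = 848 + 47/28 = 23791/28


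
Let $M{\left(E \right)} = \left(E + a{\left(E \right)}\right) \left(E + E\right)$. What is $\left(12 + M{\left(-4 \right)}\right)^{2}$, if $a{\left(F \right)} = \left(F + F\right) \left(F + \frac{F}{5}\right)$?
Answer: $\frac{1731856}{25} \approx 69274.0$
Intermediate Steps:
$a{\left(F \right)} = \frac{12 F^{2}}{5}$ ($a{\left(F \right)} = 2 F \left(F + F \frac{1}{5}\right) = 2 F \left(F + \frac{F}{5}\right) = 2 F \frac{6 F}{5} = \frac{12 F^{2}}{5}$)
$M{\left(E \right)} = 2 E \left(E + \frac{12 E^{2}}{5}\right)$ ($M{\left(E \right)} = \left(E + \frac{12 E^{2}}{5}\right) \left(E + E\right) = \left(E + \frac{12 E^{2}}{5}\right) 2 E = 2 E \left(E + \frac{12 E^{2}}{5}\right)$)
$\left(12 + M{\left(-4 \right)}\right)^{2} = \left(12 + \left(-4\right)^{2} \left(2 + \frac{24}{5} \left(-4\right)\right)\right)^{2} = \left(12 + 16 \left(2 - \frac{96}{5}\right)\right)^{2} = \left(12 + 16 \left(- \frac{86}{5}\right)\right)^{2} = \left(12 - \frac{1376}{5}\right)^{2} = \left(- \frac{1316}{5}\right)^{2} = \frac{1731856}{25}$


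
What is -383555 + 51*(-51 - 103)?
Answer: -391409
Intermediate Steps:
-383555 + 51*(-51 - 103) = -383555 + 51*(-154) = -383555 - 7854 = -391409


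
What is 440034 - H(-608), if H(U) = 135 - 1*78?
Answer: 439977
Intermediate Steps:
H(U) = 57 (H(U) = 135 - 78 = 57)
440034 - H(-608) = 440034 - 1*57 = 440034 - 57 = 439977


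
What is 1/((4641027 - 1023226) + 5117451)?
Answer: 1/8735252 ≈ 1.1448e-7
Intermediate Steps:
1/((4641027 - 1023226) + 5117451) = 1/(3617801 + 5117451) = 1/8735252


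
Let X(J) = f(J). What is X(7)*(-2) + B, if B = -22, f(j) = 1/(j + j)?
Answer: -155/7 ≈ -22.143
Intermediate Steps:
f(j) = 1/(2*j)
X(J) = 1/(2*J)
X(7)*(-2) + B = ((½)/7)*(-2) - 22 = ((½)*(⅐))*(-2) - 22 = (1/14)*(-2) - 22 = -⅐ - 22 = -155/7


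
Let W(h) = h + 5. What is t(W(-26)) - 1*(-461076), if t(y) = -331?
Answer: 460745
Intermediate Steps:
W(h) = 5 + h
t(W(-26)) - 1*(-461076) = -331 - 1*(-461076) = -331 + 461076 = 460745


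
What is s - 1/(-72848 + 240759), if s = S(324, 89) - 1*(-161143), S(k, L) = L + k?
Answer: 27127029515/167911 ≈ 1.6156e+5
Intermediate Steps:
s = 161556 (s = (89 + 324) - 1*(-161143) = 413 + 161143 = 161556)
s - 1/(-72848 + 240759) = 161556 - 1/(-72848 + 240759) = 161556 - 1/167911 = 27127029515/167911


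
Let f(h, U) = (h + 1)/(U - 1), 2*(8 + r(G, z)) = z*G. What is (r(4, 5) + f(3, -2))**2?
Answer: 4/9 ≈ 0.44444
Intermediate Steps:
r(G, z) = -8 + G*z/2 (r(G, z) = -8 + (z*G)/2 = -8 + (G*z)/2 = -8 + G*z/2)
f(h, U) = (1 + h)/(-1 + U)
(r(4, 5) + f(3, -2))**2 = ((-8 + (1/2)*4*5) + (1 + 3)/(-1 - 2))**2 = ((-8 + 10) + 4/(-3))**2 = (2 - 1/3*4)**2 = (2 - 4/3)**2 = (2/3)**2 = 4/9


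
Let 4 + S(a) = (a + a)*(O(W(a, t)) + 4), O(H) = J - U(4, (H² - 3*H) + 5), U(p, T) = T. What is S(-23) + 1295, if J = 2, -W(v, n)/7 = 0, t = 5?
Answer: 1245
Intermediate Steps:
W(v, n) = 0 (W(v, n) = -7*0 = 0)
O(H) = -3 - H² + 3*H (O(H) = 2 - ((H² - 3*H) + 5) = 2 - (5 + H² - 3*H) = 2 + (-5 - H² + 3*H) = -3 - H² + 3*H)
S(a) = -4 + 2*a (S(a) = -4 + (a + a)*((-3 - 1*0² + 3*0) + 4) = -4 + (2*a)*((-3 - 1*0 + 0) + 4) = -4 + (2*a)*((-3 + 0 + 0) + 4) = -4 + (2*a)*(-3 + 4) = -4 + (2*a)*1 = -4 + 2*a)
S(-23) + 1295 = (-4 + 2*(-23)) + 1295 = (-4 - 46) + 1295 = -50 + 1295 = 1245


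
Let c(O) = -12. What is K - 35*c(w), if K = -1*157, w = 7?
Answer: 263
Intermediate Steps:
K = -157
K - 35*c(w) = -157 - 35*(-12) = -157 + 420 = 263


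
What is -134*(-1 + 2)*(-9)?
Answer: 1206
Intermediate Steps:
-134*(-1 + 2)*(-9) = -134*(-9) = 1206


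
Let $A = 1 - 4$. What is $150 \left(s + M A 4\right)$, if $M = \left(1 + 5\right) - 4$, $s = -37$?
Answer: $-9150$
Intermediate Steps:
$A = -3$
$M = 2$ ($M = 6 - 4 = 2$)
$150 \left(s + M A 4\right) = 150 \left(-37 + 2 \left(-3\right) 4\right) = 150 \left(-37 - 24\right) = 150 \left(-61\right) = -9150$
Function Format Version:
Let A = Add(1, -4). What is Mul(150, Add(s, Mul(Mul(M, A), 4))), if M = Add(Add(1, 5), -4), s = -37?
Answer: -9150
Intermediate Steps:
A = -3
M = 2 (M = Add(6, -4) = 2)
Mul(150, Add(s, Mul(Mul(M, A), 4))) = Mul(150, Add(-37, Mul(Mul(2, -3), 4))) = Mul(150, Add(-37, Mul(-6, 4))) = Mul(150, Add(-37, -24)) = Mul(150, -61) = -9150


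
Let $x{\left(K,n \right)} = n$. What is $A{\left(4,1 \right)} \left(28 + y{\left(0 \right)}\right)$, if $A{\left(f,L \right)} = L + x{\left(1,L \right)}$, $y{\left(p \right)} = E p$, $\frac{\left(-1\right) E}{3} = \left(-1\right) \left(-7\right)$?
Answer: $56$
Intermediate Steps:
$E = -21$ ($E = - 3 \left(\left(-1\right) \left(-7\right)\right) = \left(-3\right) 7 = -21$)
$y{\left(p \right)} = - 21 p$
$A{\left(f,L \right)} = 2 L$ ($A{\left(f,L \right)} = L + L = 2 L$)
$A{\left(4,1 \right)} \left(28 + y{\left(0 \right)}\right) = 2 \cdot 1 \left(28 - 0\right) = 2 \left(28 + 0\right) = 2 \cdot 28 = 56$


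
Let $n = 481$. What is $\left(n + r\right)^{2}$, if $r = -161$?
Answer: $102400$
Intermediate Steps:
$\left(n + r\right)^{2} = \left(481 - 161\right)^{2} = 320^{2} = 102400$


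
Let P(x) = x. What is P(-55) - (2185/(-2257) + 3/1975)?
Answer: -240858021/4457575 ≈ -54.033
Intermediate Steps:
P(-55) - (2185/(-2257) + 3/1975) = -55 - (2185/(-2257) + 3/1975) = -55 - (2185*(-1/2257) + 3*(1/1975)) = -55 - (-2185/2257 + 3/1975) = -55 - 1*(-4308604/4457575) = -55 + 4308604/4457575 = -240858021/4457575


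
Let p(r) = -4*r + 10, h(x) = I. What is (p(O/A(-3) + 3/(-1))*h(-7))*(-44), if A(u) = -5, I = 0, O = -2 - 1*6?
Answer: 0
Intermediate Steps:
O = -8 (O = -2 - 6 = -8)
h(x) = 0
p(r) = 10 - 4*r
(p(O/A(-3) + 3/(-1))*h(-7))*(-44) = ((10 - 4*(-8/(-5) + 3/(-1)))*0)*(-44) = ((10 - 4*(-8*(-1/5) + 3*(-1)))*0)*(-44) = ((10 - 4*(8/5 - 3))*0)*(-44) = ((10 - 4*(-7/5))*0)*(-44) = ((10 + 28/5)*0)*(-44) = ((78/5)*0)*(-44) = 0*(-44) = 0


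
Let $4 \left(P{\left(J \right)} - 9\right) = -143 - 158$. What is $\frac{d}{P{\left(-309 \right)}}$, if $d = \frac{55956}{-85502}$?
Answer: $\frac{111912}{11329015} \approx 0.0098784$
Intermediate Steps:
$P{\left(J \right)} = - \frac{265}{4}$ ($P{\left(J \right)} = 9 + \frac{-143 - 158}{4} = 9 + \frac{1}{4} \left(-301\right) = 9 - \frac{301}{4} = - \frac{265}{4}$)
$d = - \frac{27978}{42751}$ ($d = 55956 \left(- \frac{1}{85502}\right) = - \frac{27978}{42751} \approx -0.65444$)
$\frac{d}{P{\left(-309 \right)}} = - \frac{27978}{42751 \left(- \frac{265}{4}\right)} = \left(- \frac{27978}{42751}\right) \left(- \frac{4}{265}\right) = \frac{111912}{11329015}$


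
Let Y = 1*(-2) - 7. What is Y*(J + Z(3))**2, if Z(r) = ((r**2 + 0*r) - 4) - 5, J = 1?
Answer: -9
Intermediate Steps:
Z(r) = -9 + r**2 (Z(r) = ((r**2 + 0) - 4) - 5 = (r**2 - 4) - 5 = (-4 + r**2) - 5 = -9 + r**2)
Y = -9 (Y = -2 - 7 = -9)
Y*(J + Z(3))**2 = -9*(1 + (-9 + 3**2))**2 = -9*(1 + (-9 + 9))**2 = -9*(1 + 0)**2 = -9*1**2 = -9*1 = -9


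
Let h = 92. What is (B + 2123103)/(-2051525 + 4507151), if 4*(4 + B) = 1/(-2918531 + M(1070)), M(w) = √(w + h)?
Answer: 10333818235028588839/11952336060264423528 - √1162/83666352421850964696 ≈ 0.86459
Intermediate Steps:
M(w) = √(92 + w) (M(w) = √(w + 92) = √(92 + w))
B = -4 + 1/(4*(-2918531 + √1162)) (B = -4 + 1/(4*(-2918531 + √(92 + 1070))) = -4 + 1/(4*(-2918531 + √1162)) ≈ -4.0000)
(B + 2123103)/(-2051525 + 4507151) = ((-19469310581045/4867327541028 - √1162/34071292787196) + 2123103)/(-2051525 + 4507151) = (10333818235028588839/4867327541028 - √1162/34071292787196)/2455626 = (10333818235028588839/4867327541028 - √1162/34071292787196)*(1/2455626) = 10333818235028588839/11952336060264423528 - √1162/83666352421850964696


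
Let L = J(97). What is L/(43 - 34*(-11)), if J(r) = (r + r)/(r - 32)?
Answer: 194/27105 ≈ 0.0071573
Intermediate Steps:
J(r) = 2*r/(-32 + r) (J(r) = (2*r)/(-32 + r) = 2*r/(-32 + r))
L = 194/65 (L = 2*97/(-32 + 97) = 2*97/65 = 2*97*(1/65) = 194/65 ≈ 2.9846)
L/(43 - 34*(-11)) = 194/(65*(43 - 34*(-11))) = 194/(65*(43 + 374)) = (194/65)/417 = (194/65)*(1/417) = 194/27105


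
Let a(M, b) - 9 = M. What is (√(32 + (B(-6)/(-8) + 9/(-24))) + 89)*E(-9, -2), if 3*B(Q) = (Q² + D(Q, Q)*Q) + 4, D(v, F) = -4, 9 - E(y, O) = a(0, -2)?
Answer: 0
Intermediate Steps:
a(M, b) = 9 + M
E(y, O) = 0 (E(y, O) = 9 - (9 + 0) = 9 - 1*9 = 9 - 9 = 0)
B(Q) = 4/3 - 4*Q/3 + Q²/3 (B(Q) = ((Q² - 4*Q) + 4)/3 = (4 + Q² - 4*Q)/3 = 4/3 - 4*Q/3 + Q²/3)
(√(32 + (B(-6)/(-8) + 9/(-24))) + 89)*E(-9, -2) = (√(32 + ((4/3 - 4/3*(-6) + (⅓)*(-6)²)/(-8) + 9/(-24))) + 89)*0 = (√(32 + ((4/3 + 8 + (⅓)*36)*(-⅛) + 9*(-1/24))) + 89)*0 = (√(32 + ((4/3 + 8 + 12)*(-⅛) - 3/8)) + 89)*0 = (√(32 + ((64/3)*(-⅛) - 3/8)) + 89)*0 = (√(32 + (-8/3 - 3/8)) + 89)*0 = (√(32 - 73/24) + 89)*0 = (√(695/24) + 89)*0 = (√4170/12 + 89)*0 = (89 + √4170/12)*0 = 0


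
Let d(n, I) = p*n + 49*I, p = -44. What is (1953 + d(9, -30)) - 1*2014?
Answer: -1927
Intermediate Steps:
d(n, I) = -44*n + 49*I
(1953 + d(9, -30)) - 1*2014 = (1953 + (-44*9 + 49*(-30))) - 1*2014 = (1953 + (-396 - 1470)) - 2014 = (1953 - 1866) - 2014 = 87 - 2014 = -1927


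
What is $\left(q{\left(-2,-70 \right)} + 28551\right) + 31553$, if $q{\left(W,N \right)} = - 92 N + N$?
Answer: $66474$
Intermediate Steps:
$q{\left(W,N \right)} = - 91 N$
$\left(q{\left(-2,-70 \right)} + 28551\right) + 31553 = \left(\left(-91\right) \left(-70\right) + 28551\right) + 31553 = \left(6370 + 28551\right) + 31553 = 34921 + 31553 = 66474$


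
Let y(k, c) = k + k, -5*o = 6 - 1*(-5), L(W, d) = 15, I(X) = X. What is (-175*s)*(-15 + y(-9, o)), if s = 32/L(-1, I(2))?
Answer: 12320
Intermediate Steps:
o = -11/5 (o = -(6 - 1*(-5))/5 = -(6 + 5)/5 = -⅕*11 = -11/5 ≈ -2.2000)
y(k, c) = 2*k
s = 32/15 ≈ 2.1333
(-175*s)*(-15 + y(-9, o)) = (-175*32/15)*(-15 + 2*(-9)) = -1120*(-15 - 18)/3 = -1120/3*(-33) = 12320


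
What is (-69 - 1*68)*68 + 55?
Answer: -9261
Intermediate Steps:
(-69 - 1*68)*68 + 55 = (-69 - 68)*68 + 55 = -137*68 + 55 = -9316 + 55 = -9261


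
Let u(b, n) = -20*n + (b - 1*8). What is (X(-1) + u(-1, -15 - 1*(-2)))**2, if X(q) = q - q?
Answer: 63001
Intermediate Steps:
X(q) = 0
u(b, n) = -8 + b - 20*n (u(b, n) = -20*n + (b - 8) = -20*n + (-8 + b) = -8 + b - 20*n)
(X(-1) + u(-1, -15 - 1*(-2)))**2 = (0 + (-8 - 1 - 20*(-15 - 1*(-2))))**2 = (0 + (-8 - 1 - 20*(-15 + 2)))**2 = (0 + (-8 - 1 - 20*(-13)))**2 = (0 + (-8 - 1 + 260))**2 = (0 + 251)**2 = 251**2 = 63001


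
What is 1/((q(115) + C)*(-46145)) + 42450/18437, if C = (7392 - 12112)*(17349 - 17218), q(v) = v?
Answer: 1210974109844687/525953584519825 ≈ 2.3024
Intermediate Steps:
C = -618320 (C = -4720*131 = -618320)
1/((q(115) + C)*(-46145)) + 42450/18437 = 1/((115 - 618320)*(-46145)) + 42450/18437 = -1/46145/(-618205) + 42450*(1/18437) = -1/618205*(-1/46145) + 42450/18437 = 1/28527069725 + 42450/18437 = 1210974109844687/525953584519825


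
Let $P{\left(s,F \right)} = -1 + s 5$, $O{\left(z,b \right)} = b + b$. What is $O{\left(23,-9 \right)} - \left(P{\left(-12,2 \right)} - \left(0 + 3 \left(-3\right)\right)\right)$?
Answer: $34$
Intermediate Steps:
$O{\left(z,b \right)} = 2 b$
$P{\left(s,F \right)} = -1 + 5 s$
$O{\left(23,-9 \right)} - \left(P{\left(-12,2 \right)} - \left(0 + 3 \left(-3\right)\right)\right) = 2 \left(-9\right) - \left(\left(-1 + 5 \left(-12\right)\right) - \left(0 + 3 \left(-3\right)\right)\right) = -18 - \left(\left(-1 - 60\right) - \left(0 - 9\right)\right) = -18 - \left(-61 - -9\right) = -18 - \left(-61 + 9\right) = -18 - -52 = -18 + 52 = 34$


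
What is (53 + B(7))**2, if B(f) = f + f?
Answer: 4489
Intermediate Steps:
B(f) = 2*f
(53 + B(7))**2 = (53 + 2*7)**2 = (53 + 14)**2 = 67**2 = 4489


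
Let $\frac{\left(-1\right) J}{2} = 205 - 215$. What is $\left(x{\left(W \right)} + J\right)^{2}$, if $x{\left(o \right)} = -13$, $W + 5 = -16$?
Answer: $49$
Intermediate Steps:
$W = -21$ ($W = -5 - 16 = -21$)
$J = 20$ ($J = - 2 \left(205 - 215\right) = \left(-2\right) \left(-10\right) = 20$)
$\left(x{\left(W \right)} + J\right)^{2} = \left(-13 + 20\right)^{2} = 7^{2} = 49$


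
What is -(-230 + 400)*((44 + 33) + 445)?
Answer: -88740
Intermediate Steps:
-(-230 + 400)*((44 + 33) + 445) = -170*(77 + 445) = -170*522 = -1*88740 = -88740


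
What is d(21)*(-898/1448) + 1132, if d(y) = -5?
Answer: 821813/724 ≈ 1135.1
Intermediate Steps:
d(21)*(-898/1448) + 1132 = -(-4490)/1448 + 1132 = -5*(-449/724) + 1132 = 2245/724 + 1132 = 821813/724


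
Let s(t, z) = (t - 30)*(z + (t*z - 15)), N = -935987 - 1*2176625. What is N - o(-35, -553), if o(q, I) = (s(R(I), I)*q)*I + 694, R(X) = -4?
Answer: 1078753774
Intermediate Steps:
N = -3112612 (N = -935987 - 2176625 = -3112612)
s(t, z) = (-30 + t)*(-15 + z + t*z) (s(t, z) = (-30 + t)*(z + (-15 + t*z)) = (-30 + t)*(-15 + z + t*z))
o(q, I) = 694 + I*q*(510 + 102*I) (o(q, I) = ((450 - 30*I - 15*(-4) + I*(-4)**2 - 29*(-4)*I)*q)*I + 694 = ((450 - 30*I + 60 + I*16 + 116*I)*q)*I + 694 = ((450 - 30*I + 60 + 16*I + 116*I)*q)*I + 694 = ((510 + 102*I)*q)*I + 694 = (q*(510 + 102*I))*I + 694 = I*q*(510 + 102*I) + 694 = 694 + I*q*(510 + 102*I))
N - o(-35, -553) = -3112612 - (694 + 102*(-553)*(-35)*(5 - 553)) = -3112612 - (694 + 102*(-553)*(-35)*(-548)) = -3112612 - (694 - 1081867080) = -3112612 - 1*(-1081866386) = -3112612 + 1081866386 = 1078753774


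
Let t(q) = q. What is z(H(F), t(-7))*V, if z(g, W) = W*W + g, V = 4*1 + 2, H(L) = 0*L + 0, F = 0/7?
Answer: 294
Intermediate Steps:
F = 0 (F = 0*(⅐) = 0)
H(L) = 0 (H(L) = 0 + 0 = 0)
V = 6 (V = 4 + 2 = 6)
z(g, W) = g + W² (z(g, W) = W² + g = g + W²)
z(H(F), t(-7))*V = (0 + (-7)²)*6 = (0 + 49)*6 = 49*6 = 294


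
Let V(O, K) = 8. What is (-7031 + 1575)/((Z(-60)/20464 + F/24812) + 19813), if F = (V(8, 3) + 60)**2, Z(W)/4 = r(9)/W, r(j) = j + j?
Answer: -1731436938880/6287625117591 ≈ -0.27537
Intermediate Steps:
r(j) = 2*j
Z(W) = 72/W (Z(W) = 4*((2*9)/W) = 4*(18/W) = 72/W)
F = 4624 (F = (8 + 60)**2 = 68**2 = 4624)
(-7031 + 1575)/((Z(-60)/20464 + F/24812) + 19813) = (-7031 + 1575)/(((72/(-60))/20464 + 4624/24812) + 19813) = -5456/(((72*(-1/60))*(1/20464) + 4624*(1/24812)) + 19813) = -5456/((-6/5*1/20464 + 1156/6203) + 19813) = -5456/((-3/51160 + 1156/6203) + 19813) = -5456/(59122351/317345480 + 19813) = -5456/6287625117591/317345480 = -5456*317345480/6287625117591 = -1731436938880/6287625117591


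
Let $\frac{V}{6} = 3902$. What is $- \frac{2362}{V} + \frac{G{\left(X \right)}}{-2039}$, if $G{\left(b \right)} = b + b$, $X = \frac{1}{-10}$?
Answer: $- \frac{12028589}{119342670} \approx -0.10079$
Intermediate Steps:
$V = 23412$ ($V = 6 \cdot 3902 = 23412$)
$X = - \frac{1}{10} \approx -0.1$
$G{\left(b \right)} = 2 b$
$- \frac{2362}{V} + \frac{G{\left(X \right)}}{-2039} = - \frac{2362}{23412} + \frac{2 \left(- \frac{1}{10}\right)}{-2039} = \left(-2362\right) \frac{1}{23412} - - \frac{1}{10195} = - \frac{1181}{11706} + \frac{1}{10195} = - \frac{12028589}{119342670}$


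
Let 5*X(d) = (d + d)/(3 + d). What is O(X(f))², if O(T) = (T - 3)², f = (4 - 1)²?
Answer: 531441/10000 ≈ 53.144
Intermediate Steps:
f = 9 (f = 3² = 9)
X(d) = 2*d/(5*(3 + d)) (X(d) = ((d + d)/(3 + d))/5 = ((2*d)/(3 + d))/5 = (2*d/(3 + d))/5 = 2*d/(5*(3 + d)))
O(T) = (-3 + T)²
O(X(f))² = ((-3 + (⅖)*9/(3 + 9))²)² = ((-3 + (⅖)*9/12)²)² = ((-3 + (⅖)*9*(1/12))²)² = ((-3 + 3/10)²)² = ((-27/10)²)² = (729/100)² = 531441/10000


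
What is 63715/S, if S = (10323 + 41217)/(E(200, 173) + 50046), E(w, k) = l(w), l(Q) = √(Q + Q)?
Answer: 318995519/5154 ≈ 61893.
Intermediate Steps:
l(Q) = √2*√Q (l(Q) = √(2*Q) = √2*√Q)
E(w, k) = √2*√w
S = 25770/25033 (S = (10323 + 41217)/(√2*√200 + 50046) = 51540/(√2*(10*√2) + 50046) = 51540/(20 + 50046) = 51540/50066 = 51540*(1/50066) = 25770/25033 ≈ 1.0294)
63715/S = 63715/(25770/25033) = 63715*(25033/25770) = 318995519/5154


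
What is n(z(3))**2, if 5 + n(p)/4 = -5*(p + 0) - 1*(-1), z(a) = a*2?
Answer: 18496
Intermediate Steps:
z(a) = 2*a
n(p) = -16 - 20*p (n(p) = -20 + 4*(-5*(p + 0) - 1*(-1)) = -20 + 4*(-5*p + 1) = -20 + 4*(1 - 5*p) = -20 + (4 - 20*p) = -16 - 20*p)
n(z(3))**2 = (-16 - 40*3)**2 = (-16 - 20*6)**2 = (-16 - 120)**2 = (-136)**2 = 18496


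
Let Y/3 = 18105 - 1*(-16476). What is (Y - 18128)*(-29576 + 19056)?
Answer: -900669800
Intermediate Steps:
Y = 103743 (Y = 3*(18105 - 1*(-16476)) = 3*(18105 + 16476) = 3*34581 = 103743)
(Y - 18128)*(-29576 + 19056) = (103743 - 18128)*(-29576 + 19056) = 85615*(-10520) = -900669800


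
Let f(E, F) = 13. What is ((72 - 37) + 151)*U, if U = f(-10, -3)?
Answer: 2418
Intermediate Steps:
U = 13
((72 - 37) + 151)*U = ((72 - 37) + 151)*13 = (35 + 151)*13 = 186*13 = 2418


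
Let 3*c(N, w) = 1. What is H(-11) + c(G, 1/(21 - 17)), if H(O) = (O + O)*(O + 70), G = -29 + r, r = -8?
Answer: -3893/3 ≈ -1297.7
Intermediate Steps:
G = -37 (G = -29 - 8 = -37)
H(O) = 2*O*(70 + O) (H(O) = (2*O)*(70 + O) = 2*O*(70 + O))
c(N, w) = ⅓ (c(N, w) = (⅓)*1 = ⅓)
H(-11) + c(G, 1/(21 - 17)) = 2*(-11)*(70 - 11) + ⅓ = 2*(-11)*59 + ⅓ = -1298 + ⅓ = -3893/3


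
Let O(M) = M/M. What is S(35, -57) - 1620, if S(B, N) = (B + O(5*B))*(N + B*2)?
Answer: -1152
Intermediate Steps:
O(M) = 1
S(B, N) = (1 + B)*(N + 2*B) (S(B, N) = (B + 1)*(N + B*2) = (1 + B)*(N + 2*B))
S(35, -57) - 1620 = (-57 + 2*35 + 2*35² + 35*(-57)) - 1620 = (-57 + 70 + 2*1225 - 1995) - 1620 = (-57 + 70 + 2450 - 1995) - 1620 = 468 - 1620 = -1152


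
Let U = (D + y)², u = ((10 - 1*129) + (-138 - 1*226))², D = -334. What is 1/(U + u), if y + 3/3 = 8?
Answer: 1/340218 ≈ 2.9393e-6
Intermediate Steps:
u = 233289 (u = ((10 - 129) + (-138 - 226))² = (-119 - 364)² = (-483)² = 233289)
y = 7 (y = -1 + 8 = 7)
U = 106929 (U = (-334 + 7)² = (-327)² = 106929)
1/(U + u) = 1/(106929 + 233289) = 1/340218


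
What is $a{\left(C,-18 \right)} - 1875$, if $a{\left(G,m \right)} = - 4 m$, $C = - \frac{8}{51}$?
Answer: $-1803$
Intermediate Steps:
$C = - \frac{8}{51}$ ($C = \left(-8\right) \frac{1}{51} = - \frac{8}{51} \approx -0.15686$)
$a{\left(C,-18 \right)} - 1875 = \left(-4\right) \left(-18\right) - 1875 = 72 - 1875 = -1803$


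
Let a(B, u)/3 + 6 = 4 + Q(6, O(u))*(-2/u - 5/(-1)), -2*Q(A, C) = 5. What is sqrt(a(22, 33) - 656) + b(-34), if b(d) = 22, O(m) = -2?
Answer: 22 + 13*I*sqrt(2002)/22 ≈ 22.0 + 26.439*I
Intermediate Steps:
Q(A, C) = -5/2 (Q(A, C) = -1/2*5 = -5/2)
a(B, u) = -87/2 + 15/u (a(B, u) = -18 + 3*(4 - 5*(-2/u - 5/(-1))/2) = -18 + 3*(4 - 5*(-2/u - 5*(-1))/2) = -18 + 3*(4 - 5*(-2/u + 5)/2) = -18 + 3*(4 - 5*(5 - 2/u)/2) = -18 + 3*(4 + (-25/2 + 5/u)) = -18 + 3*(-17/2 + 5/u) = -18 + (-51/2 + 15/u) = -87/2 + 15/u)
sqrt(a(22, 33) - 656) + b(-34) = sqrt((-87/2 + 15/33) - 656) + 22 = sqrt((-87/2 + 15*(1/33)) - 656) + 22 = sqrt((-87/2 + 5/11) - 656) + 22 = sqrt(-947/22 - 656) + 22 = sqrt(-15379/22) + 22 = 13*I*sqrt(2002)/22 + 22 = 22 + 13*I*sqrt(2002)/22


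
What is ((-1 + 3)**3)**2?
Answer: 64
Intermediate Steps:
((-1 + 3)**3)**2 = (2**3)**2 = 8**2 = 64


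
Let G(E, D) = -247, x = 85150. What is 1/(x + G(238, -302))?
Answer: 1/84903 ≈ 1.1778e-5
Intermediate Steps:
1/(x + G(238, -302)) = 1/(85150 - 247) = 1/84903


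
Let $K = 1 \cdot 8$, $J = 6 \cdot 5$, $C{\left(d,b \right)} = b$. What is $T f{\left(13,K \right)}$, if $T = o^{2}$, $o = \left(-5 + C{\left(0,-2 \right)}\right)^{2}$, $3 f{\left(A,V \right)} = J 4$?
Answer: $96040$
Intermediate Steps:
$J = 30$
$K = 8$
$f{\left(A,V \right)} = 40$ ($f{\left(A,V \right)} = \frac{30 \cdot 4}{3} = \frac{1}{3} \cdot 120 = 40$)
$o = 49$ ($o = \left(-5 - 2\right)^{2} = \left(-7\right)^{2} = 49$)
$T = 2401$ ($T = 49^{2} = 2401$)
$T f{\left(13,K \right)} = 2401 \cdot 40 = 96040$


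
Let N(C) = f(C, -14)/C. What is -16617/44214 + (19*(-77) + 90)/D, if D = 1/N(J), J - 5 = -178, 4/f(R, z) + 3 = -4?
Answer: -87648825/17847718 ≈ -4.9109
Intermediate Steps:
f(R, z) = -4/7 (f(R, z) = 4/(-3 - 4) = 4/(-7) = 4*(-⅐) = -4/7)
J = -173 (J = 5 - 178 = -173)
N(C) = -4/(7*C)
D = 1211/4 (D = 1/(-4/7/(-173)) = 1/(-4/7*(-1/173)) = 1/(4/1211) = 1211/4 ≈ 302.75)
-16617/44214 + (19*(-77) + 90)/D = -16617/44214 + (19*(-77) + 90)/(1211/4) = -16617*1/44214 + (-1463 + 90)*(4/1211) = -5539/14738 - 1373*4/1211 = -5539/14738 - 5492/1211 = -87648825/17847718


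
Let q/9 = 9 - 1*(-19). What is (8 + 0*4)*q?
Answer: 2016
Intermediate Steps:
q = 252 (q = 9*(9 - 1*(-19)) = 9*(9 + 19) = 9*28 = 252)
(8 + 0*4)*q = (8 + 0*4)*252 = (8 + 0)*252 = 8*252 = 2016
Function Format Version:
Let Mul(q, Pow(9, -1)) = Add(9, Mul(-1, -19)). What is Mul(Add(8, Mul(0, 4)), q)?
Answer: 2016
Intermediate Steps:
q = 252 (q = Mul(9, Add(9, Mul(-1, -19))) = Mul(9, Add(9, 19)) = Mul(9, 28) = 252)
Mul(Add(8, Mul(0, 4)), q) = Mul(Add(8, Mul(0, 4)), 252) = Mul(Add(8, 0), 252) = Mul(8, 252) = 2016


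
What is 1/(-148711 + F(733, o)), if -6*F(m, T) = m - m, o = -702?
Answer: -1/148711 ≈ -6.7245e-6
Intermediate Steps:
F(m, T) = 0 (F(m, T) = -(m - m)/6 = -⅙*0 = 0)
1/(-148711 + F(733, o)) = 1/(-148711 + 0) = 1/(-148711) = -1/148711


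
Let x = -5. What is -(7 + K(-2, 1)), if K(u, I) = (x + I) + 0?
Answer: -3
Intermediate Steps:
K(u, I) = -5 + I (K(u, I) = (-5 + I) + 0 = -5 + I)
-(7 + K(-2, 1)) = -(7 + (-5 + 1)) = -(7 - 4) = -1*3 = -3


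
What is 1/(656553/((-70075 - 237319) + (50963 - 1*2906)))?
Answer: -259337/656553 ≈ -0.39500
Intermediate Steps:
1/(656553/((-70075 - 237319) + (50963 - 1*2906))) = 1/(656553/(-307394 + (50963 - 2906))) = 1/(656553/(-307394 + 48057)) = 1/(656553/(-259337)) = 1/(656553*(-1/259337)) = 1/(-656553/259337) = -259337/656553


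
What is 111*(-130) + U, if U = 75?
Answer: -14355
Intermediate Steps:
111*(-130) + U = 111*(-130) + 75 = -14430 + 75 = -14355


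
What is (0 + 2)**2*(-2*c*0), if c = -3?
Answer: 0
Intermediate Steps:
(0 + 2)**2*(-2*c*0) = (0 + 2)**2*(-2*(-3)*0) = 2**2*(6*0) = 4*0 = 0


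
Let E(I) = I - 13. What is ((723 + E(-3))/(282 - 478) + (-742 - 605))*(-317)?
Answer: 11987989/28 ≈ 4.2814e+5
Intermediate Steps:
E(I) = -13 + I
((723 + E(-3))/(282 - 478) + (-742 - 605))*(-317) = ((723 + (-13 - 3))/(282 - 478) + (-742 - 605))*(-317) = ((723 - 16)/(-196) - 1347)*(-317) = (707*(-1/196) - 1347)*(-317) = (-101/28 - 1347)*(-317) = -37817/28*(-317) = 11987989/28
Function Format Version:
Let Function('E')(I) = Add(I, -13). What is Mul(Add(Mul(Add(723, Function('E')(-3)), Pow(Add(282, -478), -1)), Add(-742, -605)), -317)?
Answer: Rational(11987989, 28) ≈ 4.2814e+5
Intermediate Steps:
Function('E')(I) = Add(-13, I)
Mul(Add(Mul(Add(723, Function('E')(-3)), Pow(Add(282, -478), -1)), Add(-742, -605)), -317) = Mul(Add(Mul(Add(723, Add(-13, -3)), Pow(Add(282, -478), -1)), Add(-742, -605)), -317) = Mul(Add(Mul(Add(723, -16), Pow(-196, -1)), -1347), -317) = Mul(Add(Mul(707, Rational(-1, 196)), -1347), -317) = Mul(Add(Rational(-101, 28), -1347), -317) = Mul(Rational(-37817, 28), -317) = Rational(11987989, 28)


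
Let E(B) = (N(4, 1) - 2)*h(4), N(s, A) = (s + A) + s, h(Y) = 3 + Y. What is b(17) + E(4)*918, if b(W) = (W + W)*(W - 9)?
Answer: 45254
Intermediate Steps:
N(s, A) = A + 2*s (N(s, A) = (A + s) + s = A + 2*s)
E(B) = 49 (E(B) = ((1 + 2*4) - 2)*(3 + 4) = ((1 + 8) - 2)*7 = (9 - 2)*7 = 7*7 = 49)
b(W) = 2*W*(-9 + W) (b(W) = (2*W)*(-9 + W) = 2*W*(-9 + W))
b(17) + E(4)*918 = 2*17*(-9 + 17) + 49*918 = 2*17*8 + 44982 = 272 + 44982 = 45254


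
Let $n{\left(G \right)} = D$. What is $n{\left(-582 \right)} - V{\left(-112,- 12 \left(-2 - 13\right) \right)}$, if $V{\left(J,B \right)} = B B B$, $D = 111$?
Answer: $-5831889$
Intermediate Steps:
$n{\left(G \right)} = 111$
$V{\left(J,B \right)} = B^{3}$ ($V{\left(J,B \right)} = B^{2} B = B^{3}$)
$n{\left(-582 \right)} - V{\left(-112,- 12 \left(-2 - 13\right) \right)} = 111 - \left(- 12 \left(-2 - 13\right)\right)^{3} = 111 - \left(\left(-12\right) \left(-15\right)\right)^{3} = 111 - 180^{3} = 111 - 5832000 = -5831889$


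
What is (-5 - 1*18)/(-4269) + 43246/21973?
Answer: 26446079/13400391 ≈ 1.9735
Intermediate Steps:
(-5 - 1*18)/(-4269) + 43246/21973 = (-5 - 18)*(-1/4269) + 43246*(1/21973) = -23*(-1/4269) + 6178/3139 = 23/4269 + 6178/3139 = 26446079/13400391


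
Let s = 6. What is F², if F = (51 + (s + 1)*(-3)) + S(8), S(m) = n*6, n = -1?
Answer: 576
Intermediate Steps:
S(m) = -6 (S(m) = -1*6 = -6)
F = 24 (F = (51 + (6 + 1)*(-3)) - 6 = (51 + 7*(-3)) - 6 = (51 - 21) - 6 = 30 - 6 = 24)
F² = 24² = 576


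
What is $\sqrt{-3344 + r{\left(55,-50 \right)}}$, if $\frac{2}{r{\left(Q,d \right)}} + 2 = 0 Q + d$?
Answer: $\frac{i \sqrt{2260570}}{26} \approx 57.828 i$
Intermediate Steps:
$r{\left(Q,d \right)} = \frac{2}{-2 + d}$ ($r{\left(Q,d \right)} = \frac{2}{-2 + \left(0 Q + d\right)} = \frac{2}{-2 + \left(0 + d\right)} = \frac{2}{-2 + d}$)
$\sqrt{-3344 + r{\left(55,-50 \right)}} = \sqrt{-3344 + \frac{2}{-2 - 50}} = \sqrt{-3344 + \frac{2}{-52}} = \sqrt{-3344 + 2 \left(- \frac{1}{52}\right)} = \sqrt{-3344 - \frac{1}{26}} = \sqrt{- \frac{86945}{26}} = \frac{i \sqrt{2260570}}{26}$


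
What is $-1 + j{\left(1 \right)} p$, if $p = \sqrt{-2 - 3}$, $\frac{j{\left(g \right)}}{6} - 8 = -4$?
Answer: $-1 + 24 i \sqrt{5} \approx -1.0 + 53.666 i$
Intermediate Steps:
$j{\left(g \right)} = 24$ ($j{\left(g \right)} = 48 + 6 \left(-4\right) = 48 - 24 = 24$)
$p = i \sqrt{5}$ ($p = \sqrt{-5} = i \sqrt{5} \approx 2.2361 i$)
$-1 + j{\left(1 \right)} p = -1 + 24 i \sqrt{5}$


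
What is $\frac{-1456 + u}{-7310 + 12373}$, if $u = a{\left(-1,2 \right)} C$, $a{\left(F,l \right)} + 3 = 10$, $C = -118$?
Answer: $- \frac{2282}{5063} \approx -0.45072$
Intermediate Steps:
$a{\left(F,l \right)} = 7$ ($a{\left(F,l \right)} = -3 + 10 = 7$)
$u = -826$ ($u = 7 \left(-118\right) = -826$)
$\frac{-1456 + u}{-7310 + 12373} = \frac{-1456 - 826}{-7310 + 12373} = - \frac{2282}{5063}$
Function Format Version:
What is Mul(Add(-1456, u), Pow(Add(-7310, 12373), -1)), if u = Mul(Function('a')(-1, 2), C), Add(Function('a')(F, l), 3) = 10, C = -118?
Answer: Rational(-2282, 5063) ≈ -0.45072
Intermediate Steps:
Function('a')(F, l) = 7 (Function('a')(F, l) = Add(-3, 10) = 7)
u = -826 (u = Mul(7, -118) = -826)
Mul(Add(-1456, u), Pow(Add(-7310, 12373), -1)) = Mul(Add(-1456, -826), Pow(Add(-7310, 12373), -1)) = Mul(-2282, Pow(5063, -1)) = Mul(-2282, Rational(1, 5063)) = Rational(-2282, 5063)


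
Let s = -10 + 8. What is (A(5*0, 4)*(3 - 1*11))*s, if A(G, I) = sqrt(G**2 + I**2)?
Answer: 64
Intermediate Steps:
s = -2
(A(5*0, 4)*(3 - 1*11))*s = (sqrt((5*0)**2 + 4**2)*(3 - 1*11))*(-2) = (sqrt(0**2 + 16)*(3 - 11))*(-2) = (sqrt(0 + 16)*(-8))*(-2) = (sqrt(16)*(-8))*(-2) = (4*(-8))*(-2) = -32*(-2) = 64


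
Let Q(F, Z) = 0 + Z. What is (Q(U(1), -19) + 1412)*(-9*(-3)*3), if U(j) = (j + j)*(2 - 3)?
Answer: 112833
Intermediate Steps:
U(j) = -2*j (U(j) = (2*j)*(-1) = -2*j)
Q(F, Z) = Z
(Q(U(1), -19) + 1412)*(-9*(-3)*3) = (-19 + 1412)*(-9*(-3)*3) = 1393*(27*3) = 1393*81 = 112833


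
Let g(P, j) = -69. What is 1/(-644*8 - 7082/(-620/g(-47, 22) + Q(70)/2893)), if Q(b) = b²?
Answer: -1065880/6198257557 ≈ -0.00017196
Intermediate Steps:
1/(-644*8 - 7082/(-620/g(-47, 22) + Q(70)/2893)) = 1/(-644*8 - 7082/(-620/(-69) + 70²/2893)) = 1/(-5152 - 7082/(-620*(-1/69) + 4900*(1/2893))) = 1/(-5152 - 7082/(620/69 + 4900/2893)) = 1/(-5152 - 7082/2131760/199617) = 1/(-5152 - 7082*199617/2131760) = 1/(-5152 - 706843797/1065880) = 1/(-6198257557/1065880) = -1065880/6198257557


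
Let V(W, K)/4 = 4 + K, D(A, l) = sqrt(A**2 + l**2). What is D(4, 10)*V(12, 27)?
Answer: 248*sqrt(29) ≈ 1335.5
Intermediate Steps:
V(W, K) = 16 + 4*K (V(W, K) = 4*(4 + K) = 16 + 4*K)
D(4, 10)*V(12, 27) = sqrt(4**2 + 10**2)*(16 + 4*27) = sqrt(16 + 100)*(16 + 108) = sqrt(116)*124 = (2*sqrt(29))*124 = 248*sqrt(29)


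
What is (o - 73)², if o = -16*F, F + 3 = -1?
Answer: 81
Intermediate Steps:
F = -4 (F = -3 - 1 = -4)
o = 64 (o = -16*(-4) = 64)
(o - 73)² = (64 - 73)² = (-9)² = 81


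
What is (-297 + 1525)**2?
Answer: 1507984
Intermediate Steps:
(-297 + 1525)**2 = 1228**2 = 1507984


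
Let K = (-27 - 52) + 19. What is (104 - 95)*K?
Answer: -540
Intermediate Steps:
K = -60 (K = -79 + 19 = -60)
(104 - 95)*K = (104 - 95)*(-60) = 9*(-60) = -540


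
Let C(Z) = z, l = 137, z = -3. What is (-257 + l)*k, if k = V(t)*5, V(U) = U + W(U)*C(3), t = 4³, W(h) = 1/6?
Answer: -38100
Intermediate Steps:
W(h) = ⅙
t = 64
C(Z) = -3
V(U) = -½ + U (V(U) = U + (⅙)*(-3) = U - ½ = -½ + U)
k = 635/2 (k = (-½ + 64)*5 = (127/2)*5 = 635/2 ≈ 317.50)
(-257 + l)*k = (-257 + 137)*(635/2) = -120*635/2 = -38100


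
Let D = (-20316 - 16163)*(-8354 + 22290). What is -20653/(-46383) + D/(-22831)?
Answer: 23580259577395/1058970273 ≈ 22267.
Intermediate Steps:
D = -508371344 (D = -36479*13936 = -508371344)
-20653/(-46383) + D/(-22831) = -20653/(-46383) - 508371344/(-22831) = -20653*(-1/46383) - 508371344*(-1/22831) = 20653/46383 + 508371344/22831 = 23580259577395/1058970273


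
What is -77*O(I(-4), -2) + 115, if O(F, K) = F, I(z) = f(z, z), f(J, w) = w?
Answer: 423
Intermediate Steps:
I(z) = z
-77*O(I(-4), -2) + 115 = -77*(-4) + 115 = 308 + 115 = 423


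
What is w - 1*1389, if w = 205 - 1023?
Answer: -2207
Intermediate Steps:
w = -818
w - 1*1389 = -818 - 1*1389 = -818 - 1389 = -2207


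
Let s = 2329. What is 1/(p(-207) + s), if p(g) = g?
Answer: 1/2122 ≈ 0.00047125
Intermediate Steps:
1/(p(-207) + s) = 1/(-207 + 2329) = 1/2122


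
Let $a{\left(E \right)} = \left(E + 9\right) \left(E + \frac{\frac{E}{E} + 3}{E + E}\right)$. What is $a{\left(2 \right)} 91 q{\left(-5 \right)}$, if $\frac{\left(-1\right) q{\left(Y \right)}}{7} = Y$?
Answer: $105105$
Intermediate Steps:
$q{\left(Y \right)} = - 7 Y$
$a{\left(E \right)} = \left(9 + E\right) \left(E + \frac{2}{E}\right)$ ($a{\left(E \right)} = \left(9 + E\right) \left(E + \frac{1 + 3}{2 E}\right) = \left(9 + E\right) \left(E + 4 \frac{1}{2 E}\right) = \left(9 + E\right) \left(E + \frac{2}{E}\right)$)
$a{\left(2 \right)} 91 q{\left(-5 \right)} = \left(2 + 2^{2} + 9 \cdot 2 + \frac{18}{2}\right) 91 \left(\left(-7\right) \left(-5\right)\right) = \left(2 + 4 + 18 + 18 \cdot \frac{1}{2}\right) 91 \cdot 35 = \left(2 + 4 + 18 + 9\right) 91 \cdot 35 = 33 \cdot 91 \cdot 35 = 3003 \cdot 35 = 105105$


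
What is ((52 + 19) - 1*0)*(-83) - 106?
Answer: -5999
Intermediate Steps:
((52 + 19) - 1*0)*(-83) - 106 = (71 + 0)*(-83) - 106 = 71*(-83) - 106 = -5893 - 106 = -5999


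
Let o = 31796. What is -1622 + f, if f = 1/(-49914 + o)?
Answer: -29387397/18118 ≈ -1622.0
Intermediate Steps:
f = -1/18118 (f = 1/(-49914 + 31796) = 1/(-18118) = -1/18118 ≈ -5.5194e-5)
-1622 + f = -1622 - 1/18118 = -29387397/18118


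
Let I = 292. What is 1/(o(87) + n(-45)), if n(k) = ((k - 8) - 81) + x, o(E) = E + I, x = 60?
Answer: 1/305 ≈ 0.0032787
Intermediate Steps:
o(E) = 292 + E (o(E) = E + 292 = 292 + E)
n(k) = -29 + k (n(k) = ((k - 8) - 81) + 60 = ((-8 + k) - 81) + 60 = (-89 + k) + 60 = -29 + k)
1/(o(87) + n(-45)) = 1/((292 + 87) + (-29 - 45)) = 1/(379 - 74) = 1/305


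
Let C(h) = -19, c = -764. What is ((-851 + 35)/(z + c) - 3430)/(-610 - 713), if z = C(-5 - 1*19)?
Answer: 894958/345303 ≈ 2.5918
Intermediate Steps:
z = -19
((-851 + 35)/(z + c) - 3430)/(-610 - 713) = ((-851 + 35)/(-19 - 764) - 3430)/(-610 - 713) = (-816/(-783) - 3430)/(-1323) = (-816*(-1/783) - 3430)*(-1/1323) = (272/261 - 3430)*(-1/1323) = -894958/261*(-1/1323) = 894958/345303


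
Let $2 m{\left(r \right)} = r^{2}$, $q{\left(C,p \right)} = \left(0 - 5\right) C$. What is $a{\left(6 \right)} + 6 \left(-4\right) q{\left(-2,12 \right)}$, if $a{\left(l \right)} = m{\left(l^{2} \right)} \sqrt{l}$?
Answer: $-240 + 648 \sqrt{6} \approx 1347.3$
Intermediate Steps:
$q{\left(C,p \right)} = - 5 C$
$m{\left(r \right)} = \frac{r^{2}}{2}$
$a{\left(l \right)} = \frac{l^{\frac{9}{2}}}{2}$ ($a{\left(l \right)} = \frac{\left(l^{2}\right)^{2}}{2} \sqrt{l} = \frac{l^{4}}{2} \sqrt{l} = \frac{l^{\frac{9}{2}}}{2}$)
$a{\left(6 \right)} + 6 \left(-4\right) q{\left(-2,12 \right)} = \frac{6^{\frac{9}{2}}}{2} + 6 \left(-4\right) \left(\left(-5\right) \left(-2\right)\right) = \frac{1296 \sqrt{6}}{2} - 240 = 648 \sqrt{6} - 240 = -240 + 648 \sqrt{6}$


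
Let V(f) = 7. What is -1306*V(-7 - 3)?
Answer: -9142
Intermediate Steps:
-1306*V(-7 - 3) = -1306*7 = -9142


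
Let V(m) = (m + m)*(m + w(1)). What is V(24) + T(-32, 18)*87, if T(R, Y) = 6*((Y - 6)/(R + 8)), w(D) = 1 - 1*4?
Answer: 747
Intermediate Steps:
w(D) = -3 (w(D) = 1 - 4 = -3)
T(R, Y) = 6*(-6 + Y)/(8 + R) (T(R, Y) = 6*((-6 + Y)/(8 + R)) = 6*(-6 + Y)/(8 + R))
V(m) = 2*m*(-3 + m) (V(m) = (m + m)*(m - 3) = (2*m)*(-3 + m) = 2*m*(-3 + m))
V(24) + T(-32, 18)*87 = 2*24*(-3 + 24) + (6*(-6 + 18)/(8 - 32))*87 = 2*24*21 + (6*12/(-24))*87 = 1008 + (6*(-1/24)*12)*87 = 1008 - 3*87 = 1008 - 261 = 747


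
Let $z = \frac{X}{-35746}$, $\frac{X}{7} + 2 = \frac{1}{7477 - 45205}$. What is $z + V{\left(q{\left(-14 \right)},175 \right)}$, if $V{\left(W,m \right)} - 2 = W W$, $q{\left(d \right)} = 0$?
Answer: $\frac{44225875}{22108608} \approx 2.0004$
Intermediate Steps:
$X = - \frac{528199}{37728}$ ($X = -14 + \frac{7}{7477 - 45205} = -14 + \frac{7}{-37728} = -14 + 7 \left(- \frac{1}{37728}\right) = -14 - \frac{7}{37728} = - \frac{528199}{37728} \approx -14.0$)
$V{\left(W,m \right)} = 2 + W^{2}$ ($V{\left(W,m \right)} = 2 + W W = 2 + W^{2}$)
$z = \frac{8659}{22108608}$ ($z = - \frac{528199}{37728 \left(-35746\right)} = \left(- \frac{528199}{37728}\right) \left(- \frac{1}{35746}\right) = \frac{8659}{22108608} \approx 0.00039166$)
$z + V{\left(q{\left(-14 \right)},175 \right)} = \frac{8659}{22108608} + \left(2 + 0^{2}\right) = \frac{8659}{22108608} + \left(2 + 0\right) = \frac{8659}{22108608} + 2 = \frac{44225875}{22108608}$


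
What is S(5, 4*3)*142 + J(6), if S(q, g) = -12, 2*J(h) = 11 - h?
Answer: -3403/2 ≈ -1701.5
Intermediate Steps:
J(h) = 11/2 - h/2 (J(h) = (11 - h)/2 = 11/2 - h/2)
S(5, 4*3)*142 + J(6) = -12*142 + (11/2 - 1/2*6) = -1704 + (11/2 - 3) = -1704 + 5/2 = -3403/2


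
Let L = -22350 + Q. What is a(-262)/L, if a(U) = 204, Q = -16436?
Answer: -102/19393 ≈ -0.0052596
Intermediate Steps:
L = -38786 (L = -22350 - 16436 = -38786)
a(-262)/L = 204/(-38786) = 204*(-1/38786) = -102/19393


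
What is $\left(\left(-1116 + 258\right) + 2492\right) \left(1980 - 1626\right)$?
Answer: $578436$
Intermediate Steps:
$\left(\left(-1116 + 258\right) + 2492\right) \left(1980 - 1626\right) = \left(-858 + 2492\right) 354 = 1634 \cdot 354 = 578436$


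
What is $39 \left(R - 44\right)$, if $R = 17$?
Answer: $-1053$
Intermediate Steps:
$39 \left(R - 44\right) = 39 \left(17 - 44\right) = 39 \left(-27\right) = -1053$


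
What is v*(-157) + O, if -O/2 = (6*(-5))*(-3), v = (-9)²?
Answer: -12897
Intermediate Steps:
v = 81
O = -180 (O = -2*6*(-5)*(-3) = -(-60)*(-3) = -2*90 = -180)
v*(-157) + O = 81*(-157) - 180 = -12717 - 180 = -12897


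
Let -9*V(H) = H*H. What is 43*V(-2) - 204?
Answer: -2008/9 ≈ -223.11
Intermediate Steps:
V(H) = -H²/9 (V(H) = -H*H/9 = -H²/9)
43*V(-2) - 204 = 43*(-⅑*(-2)²) - 204 = 43*(-⅑*4) - 204 = 43*(-4/9) - 204 = -172/9 - 204 = -2008/9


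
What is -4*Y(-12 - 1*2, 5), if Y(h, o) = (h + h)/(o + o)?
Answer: 56/5 ≈ 11.200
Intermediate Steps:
Y(h, o) = h/o (Y(h, o) = (2*h)/((2*o)) = (2*h)*(1/(2*o)) = h/o)
-4*Y(-12 - 1*2, 5) = -4*(-12 - 1*2)/5 = -4*(-12 - 2)/5 = -(-56)/5 = -4*(-14/5) = 56/5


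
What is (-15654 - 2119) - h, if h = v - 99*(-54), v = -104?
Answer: -23015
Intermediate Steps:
h = 5242 (h = -104 - 99*(-54) = -104 + 5346 = 5242)
(-15654 - 2119) - h = (-15654 - 2119) - 1*5242 = -17773 - 5242 = -23015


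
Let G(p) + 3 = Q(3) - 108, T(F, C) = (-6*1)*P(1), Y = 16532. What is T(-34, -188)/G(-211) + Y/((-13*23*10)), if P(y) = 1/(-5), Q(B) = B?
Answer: -149087/26910 ≈ -5.5402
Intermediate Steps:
P(y) = -⅕
T(F, C) = 6/5 (T(F, C) = -6*1*(-⅕) = -6*(-⅕) = 6/5)
G(p) = -108 (G(p) = -3 + (3 - 108) = -3 - 105 = -108)
T(-34, -188)/G(-211) + Y/((-13*23*10)) = (6/5)/(-108) + 16532/((-13*23*10)) = (6/5)*(-1/108) + 16532/((-299*10)) = -1/90 + 16532/(-2990) = -1/90 + 16532*(-1/2990) = -1/90 - 8266/1495 = -149087/26910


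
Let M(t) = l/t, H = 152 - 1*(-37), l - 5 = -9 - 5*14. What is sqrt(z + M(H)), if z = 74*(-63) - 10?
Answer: I*sqrt(18544722)/63 ≈ 68.355*I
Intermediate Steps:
l = -74 (l = 5 + (-9 - 5*14) = 5 + (-9 - 70) = 5 - 79 = -74)
H = 189 (H = 152 + 37 = 189)
z = -4672 (z = -4662 - 10 = -4672)
M(t) = -74/t
sqrt(z + M(H)) = sqrt(-4672 - 74/189) = sqrt(-883082/189) = I*sqrt(18544722)/63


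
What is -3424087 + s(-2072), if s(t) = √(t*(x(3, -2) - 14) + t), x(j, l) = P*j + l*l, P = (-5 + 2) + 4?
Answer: -3424087 + 4*√777 ≈ -3.4240e+6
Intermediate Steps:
P = 1 (P = -3 + 4 = 1)
x(j, l) = j + l² (x(j, l) = 1*j + l*l = j + l²)
s(t) = √6*√(-t) (s(t) = √(t*((3 + (-2)²) - 14) + t) = √(t*((3 + 4) - 14) + t) = √(t*(7 - 14) + t) = √(t*(-7) + t) = √(-7*t + t) = √(-6*t) = √6*√(-t))
-3424087 + s(-2072) = -3424087 + √6*√(-1*(-2072)) = -3424087 + √6*√2072 = -3424087 + √6*(2*√518) = -3424087 + 4*√777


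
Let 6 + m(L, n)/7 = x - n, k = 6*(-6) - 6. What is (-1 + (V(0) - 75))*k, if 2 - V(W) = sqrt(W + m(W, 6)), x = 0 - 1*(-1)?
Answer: 3108 + 42*I*sqrt(77) ≈ 3108.0 + 368.55*I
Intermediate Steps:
k = -42 (k = -36 - 6 = -42)
x = 1 (x = 0 + 1 = 1)
m(L, n) = -35 - 7*n (m(L, n) = -42 + 7*(1 - n) = -42 + (7 - 7*n) = -35 - 7*n)
V(W) = 2 - sqrt(-77 + W) (V(W) = 2 - sqrt(W + (-35 - 7*6)) = 2 - sqrt(W + (-35 - 42)) = 2 - sqrt(W - 77) = 2 - sqrt(-77 + W))
(-1 + (V(0) - 75))*k = (-1 + ((2 - sqrt(-77 + 0)) - 75))*(-42) = (-1 + ((2 - sqrt(-77)) - 75))*(-42) = (-1 + ((2 - I*sqrt(77)) - 75))*(-42) = (-1 + (-73 - I*sqrt(77)))*(-42) = (-74 - I*sqrt(77))*(-42) = 3108 + 42*I*sqrt(77)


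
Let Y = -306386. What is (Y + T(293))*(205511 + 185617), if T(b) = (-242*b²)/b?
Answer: -147569465376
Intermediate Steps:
T(b) = -242*b
(Y + T(293))*(205511 + 185617) = (-306386 - 242*293)*(205511 + 185617) = (-306386 - 70906)*391128 = -377292*391128 = -147569465376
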